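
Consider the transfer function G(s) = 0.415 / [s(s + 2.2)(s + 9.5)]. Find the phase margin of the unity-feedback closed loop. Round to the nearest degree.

Gain crossover: |G(jω)| = 1 at ω ≈ 0.0199 rad/s.
∠G(j0.0199) = −90° − arctan(0.0199/2.2) − arctan(0.0199/9.5) ≈ -90.64°
PM = 180° + (-90.64°) = 89.36°

89°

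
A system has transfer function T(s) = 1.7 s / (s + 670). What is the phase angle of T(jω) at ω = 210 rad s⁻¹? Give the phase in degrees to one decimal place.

72.6°

∠(j210) = 90.00°
∠(j210 + 670) = arctan(210/670) = 17.40°
∠T(j210) = 90.00° − 17.40° = 72.60°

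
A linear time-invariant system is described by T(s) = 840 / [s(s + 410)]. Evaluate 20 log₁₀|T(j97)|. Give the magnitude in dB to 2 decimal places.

-33.74 dB

|j97 + 410| = √(97² + 410²) = 421.3
|j97| = 97
|T(j97)| = 840 / (421.3 × 97) = 0.020554
20 log₁₀(0.020554) = -33.742 dB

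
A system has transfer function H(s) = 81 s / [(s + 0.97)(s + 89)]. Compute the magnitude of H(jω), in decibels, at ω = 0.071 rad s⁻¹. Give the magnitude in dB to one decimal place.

-23.6 dB

|j0.071| = 0.071
|j0.071 + 0.97| = √(0.071² + 0.97²) = 0.9726
|j0.071 + 89| = √(0.071² + 89²) = 89
|H(j0.071)| = 81 × 0.071 / (0.9726 × 89) = 0.066439
20 log₁₀(0.066439) = -23.55 dB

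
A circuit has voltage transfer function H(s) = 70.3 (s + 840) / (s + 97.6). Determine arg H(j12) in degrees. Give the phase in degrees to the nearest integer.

∠(j12 + 840) = arctan(12/840) = 0.82°
∠(j12 + 97.6) = arctan(12/97.6) = 7.01°
∠H(j12) = 0.82° − 7.01° = -6.19°

-6°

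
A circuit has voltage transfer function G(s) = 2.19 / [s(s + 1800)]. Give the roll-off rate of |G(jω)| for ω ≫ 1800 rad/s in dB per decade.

-40 dB/decade

With 0 zeros and 2 poles, the high-frequency asymptotic slope is 20 × (0 − 2) = -40 dB/decade.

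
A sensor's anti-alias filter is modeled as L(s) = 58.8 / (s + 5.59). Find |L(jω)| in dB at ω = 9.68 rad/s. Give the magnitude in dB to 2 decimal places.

|j9.68 + 5.59| = √(9.68² + 5.59²) = 11.18
|L(j9.68)| = 58.8 / 11.18 = 5.2603
20 log₁₀(5.2603) = 14.420 dB

14.42 dB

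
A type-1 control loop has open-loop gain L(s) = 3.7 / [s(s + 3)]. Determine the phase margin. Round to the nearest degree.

Gain crossover: |L(jω)| = 1 at ω ≈ 1.15 rad/sec.
∠L(j1.15) = −90° − arctan(1.15/3) ≈ -111.00°
PM = 180° + (-111.00°) = 69.00°

69 deg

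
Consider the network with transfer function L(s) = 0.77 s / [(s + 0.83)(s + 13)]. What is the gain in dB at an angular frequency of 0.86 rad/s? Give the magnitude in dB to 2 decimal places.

-27.43 dB

|j0.86| = 0.86
|j0.86 + 0.83| = √(0.86² + 0.83²) = 1.195
|j0.86 + 13| = √(0.86² + 13²) = 13.03
|L(j0.86)| = 0.77 × 0.86 / (1.195 × 13.03) = 0.042526
20 log₁₀(0.042526) = -27.427 dB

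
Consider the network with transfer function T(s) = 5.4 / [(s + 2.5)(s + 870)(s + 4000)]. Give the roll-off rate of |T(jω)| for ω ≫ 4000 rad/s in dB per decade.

With 0 zeros and 3 poles, the high-frequency asymptotic slope is 20 × (0 − 3) = -60 dB/decade.

-60 dB/decade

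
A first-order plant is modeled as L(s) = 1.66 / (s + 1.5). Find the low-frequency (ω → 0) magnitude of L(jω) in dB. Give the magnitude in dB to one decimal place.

0.9 dB

L(0) = 1.66 / 1.5 = 1.1067
20 log₁₀(1.1067) = 0.88 dB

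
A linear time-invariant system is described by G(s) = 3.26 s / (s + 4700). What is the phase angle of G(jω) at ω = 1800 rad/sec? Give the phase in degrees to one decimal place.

∠(j1800) = 90.00°
∠(j1800 + 4700) = arctan(1800/4700) = 20.96°
∠G(j1800) = 90.00° − 20.96° = 69.04°

69.0°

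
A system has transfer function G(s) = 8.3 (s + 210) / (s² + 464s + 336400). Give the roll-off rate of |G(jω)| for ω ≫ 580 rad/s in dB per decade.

With 1 zero and 2 poles, the high-frequency asymptotic slope is 20 × (1 − 2) = -20 dB/decade.

-20 dB/decade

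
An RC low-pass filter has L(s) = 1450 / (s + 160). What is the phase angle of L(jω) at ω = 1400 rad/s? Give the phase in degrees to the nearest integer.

-83°

∠(j1400 + 160) = arctan(1400/160) = 83.48°
∠L(j1400) = −83.48° = -83.48°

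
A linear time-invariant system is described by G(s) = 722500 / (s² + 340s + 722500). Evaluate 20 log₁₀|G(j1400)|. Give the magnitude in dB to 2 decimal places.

-5.27 dB

|(j1400)² + 340(j1400) + 722500| = |-1.2375e+06 + j4.76e+05| = 1.326e+06
|G(j1400)| = 722500 / 1.326e+06 = 0.54492
20 log₁₀(0.54492) = -5.273 dB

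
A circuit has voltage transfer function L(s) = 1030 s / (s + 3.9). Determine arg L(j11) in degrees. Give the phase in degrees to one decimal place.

∠(j11) = 90.00°
∠(j11 + 3.9) = arctan(11/3.9) = 70.48°
∠L(j11) = 90.00° − 70.48° = 19.52°

19.5°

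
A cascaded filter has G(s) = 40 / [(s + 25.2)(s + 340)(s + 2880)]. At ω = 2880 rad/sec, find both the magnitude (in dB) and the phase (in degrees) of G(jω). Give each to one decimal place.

|G| = -178.6 dB, ∠G = -217.8 deg

|j2880 + 25.2| = √(2880² + 25.2²) = 2880
|j2880 + 340| = √(2880² + 340²) = 2900
|j2880 + 2880| = √(2880² + 2880²) = 4073
|G(j2880)| = 40 / (2880 × 2900 × 4073) = 1.1758e-09
20 log₁₀(1.1758e-09) = -178.59 dB
∠(j2880 + 25.2) = arctan(2880/25.2) = 89.50°
∠(j2880 + 340) = arctan(2880/340) = 83.27°
∠(j2880 + 2880) = arctan(2880/2880) = 45.00°
∠G(j2880) = − (89.50° + 83.27° + 45.00°) = -217.77°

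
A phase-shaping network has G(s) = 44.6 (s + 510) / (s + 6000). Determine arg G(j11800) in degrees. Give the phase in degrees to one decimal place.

∠(j11800 + 510) = arctan(11800/510) = 87.53°
∠(j11800 + 6000) = arctan(11800/6000) = 63.05°
∠G(j11800) = 87.53° − 63.05° = 24.48°

24.5°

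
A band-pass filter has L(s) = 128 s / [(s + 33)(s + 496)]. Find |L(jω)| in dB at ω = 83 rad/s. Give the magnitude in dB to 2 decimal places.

-12.52 dB

|j83| = 83
|j83 + 33| = √(83² + 33²) = 89.32
|j83 + 496| = √(83² + 496²) = 502.9
|L(j83)| = 128 × 83 / (89.32 × 502.9) = 0.23652
20 log₁₀(0.23652) = -12.523 dB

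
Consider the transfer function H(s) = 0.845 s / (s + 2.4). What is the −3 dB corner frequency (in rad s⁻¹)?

2.4 rad s⁻¹

For a single-pole high-pass, the −3 dB point is at the pole: ω = 2.4 rad s⁻¹.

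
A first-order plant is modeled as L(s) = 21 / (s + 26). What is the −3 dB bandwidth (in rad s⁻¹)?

26 rad s⁻¹

For a single-pole low-pass, the −3 dB point is at the pole: ω = 26 rad s⁻¹.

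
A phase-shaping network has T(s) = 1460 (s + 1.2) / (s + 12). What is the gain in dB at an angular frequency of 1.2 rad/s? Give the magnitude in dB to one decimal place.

46.3 dB

|j1.2 + 1.2| = √(1.2² + 1.2²) = 1.697
|j1.2 + 12| = √(1.2² + 12²) = 12.06
|T(j1.2)| = 1460 × 1.697 / 12.06 = 205.45
20 log₁₀(205.45) = 46.25 dB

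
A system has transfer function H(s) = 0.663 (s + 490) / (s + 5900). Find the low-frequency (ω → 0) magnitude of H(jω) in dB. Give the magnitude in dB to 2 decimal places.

-25.18 dB

H(0) = 0.663 × 490 / 5900 = 0.055063
20 log₁₀(0.055063) = -25.183 dB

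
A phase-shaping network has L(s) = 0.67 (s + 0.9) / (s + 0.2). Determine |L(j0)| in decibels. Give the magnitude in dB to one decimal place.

L(0) = 0.67 × 0.9 / 0.2 = 3.015
20 log₁₀(3.015) = 9.59 dB

9.6 dB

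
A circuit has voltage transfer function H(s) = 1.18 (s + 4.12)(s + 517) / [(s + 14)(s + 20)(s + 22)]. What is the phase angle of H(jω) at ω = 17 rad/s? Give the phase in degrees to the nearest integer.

∠(j17 + 4.12) = arctan(17/4.12) = 76.38°
∠(j17 + 517) = arctan(17/517) = 1.88°
∠(j17 + 14) = arctan(17/14) = 50.53°
∠(j17 + 20) = arctan(17/20) = 40.36°
∠(j17 + 22) = arctan(17/22) = 37.69°
∠H(j17) = 76.38° + 1.88° − (50.53° + 40.36° + 37.69°) = -50.33°

-50°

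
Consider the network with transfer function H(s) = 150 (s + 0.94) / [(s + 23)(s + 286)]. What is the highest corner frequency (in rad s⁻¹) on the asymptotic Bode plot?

Break frequencies occur at each pole and zero magnitude: 0.94 rad s⁻¹, 23 rad s⁻¹, 286 rad s⁻¹.
The highest is 286 rad s⁻¹.

286 rad s⁻¹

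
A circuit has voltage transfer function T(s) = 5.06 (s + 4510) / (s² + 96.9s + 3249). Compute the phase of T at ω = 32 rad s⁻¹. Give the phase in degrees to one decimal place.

∠(j32 + 4510) = arctan(32/4510) = 0.41°
∠[(j32)² + 96.9(j32) + 3249] = ∠[2225 + j3100.8] = 54.34°
∠T(j32) = 0.41° − 54.34° = -53.93°

-53.9°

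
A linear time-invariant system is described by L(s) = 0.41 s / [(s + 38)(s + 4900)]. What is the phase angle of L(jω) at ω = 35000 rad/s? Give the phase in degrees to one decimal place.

-82.0 deg

∠(j35000) = 90.00°
∠(j35000 + 38) = arctan(35000/38) = 89.94°
∠(j35000 + 4900) = arctan(35000/4900) = 82.03°
∠L(j35000) = 90.00° − (89.94° + 82.03°) = -81.97°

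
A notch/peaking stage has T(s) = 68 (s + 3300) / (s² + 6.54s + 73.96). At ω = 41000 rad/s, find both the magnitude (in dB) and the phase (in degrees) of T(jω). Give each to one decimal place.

|j41000 + 3300| = √(41000² + 3300²) = 4.113e+04
|(j41000)² + 6.54(j41000) + 73.96| = |-1.681e+09 + j2.6814e+05| = 1.681e+09
|T(j41000)| = 68 × 4.113e+04 / 1.681e+09 = 0.0016639
20 log₁₀(0.0016639) = -55.58 dB
∠(j41000 + 3300) = arctan(41000/3300) = 85.40°
∠[(j41000)² + 6.54(j41000) + 73.96] = ∠[-1.681e+09 + j2.6814e+05] = 179.99°
∠T(j41000) = 85.40° − 179.99° = -94.59°

|T| = -55.6 dB, ∠T = -94.6 deg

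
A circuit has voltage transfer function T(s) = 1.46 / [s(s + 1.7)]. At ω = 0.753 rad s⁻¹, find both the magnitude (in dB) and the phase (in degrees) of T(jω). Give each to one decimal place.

|j0.753 + 1.7| = √(0.753² + 1.7²) = 1.859
|j0.753| = 0.753
|T(j0.753)| = 1.46 / (1.859 × 0.753) = 1.0428
20 log₁₀(1.0428) = 0.36 dB
∠(j0.753 + 1.7) = arctan(0.753/1.7) = 23.89°
∠(j0.753) = 90.00°
∠T(j0.753) = − (23.89° + 90.00°) = -113.89°

|T| = 0.4 dB, ∠T = -113.9 deg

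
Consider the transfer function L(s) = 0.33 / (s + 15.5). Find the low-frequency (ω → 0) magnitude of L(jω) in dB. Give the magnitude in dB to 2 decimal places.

L(0) = 0.33 / 15.5 = 0.02129
20 log₁₀(0.02129) = -33.436 dB

-33.44 dB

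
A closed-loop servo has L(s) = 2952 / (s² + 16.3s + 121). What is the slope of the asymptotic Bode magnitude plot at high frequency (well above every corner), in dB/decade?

With 0 zeros and 2 poles, the high-frequency asymptotic slope is 20 × (0 − 2) = -40 dB/decade.

-40 dB/decade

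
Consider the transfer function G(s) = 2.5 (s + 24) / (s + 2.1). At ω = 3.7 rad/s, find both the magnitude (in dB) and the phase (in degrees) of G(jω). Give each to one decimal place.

|G| = 23.1 dB, ∠G = -51.7 deg

|j3.7 + 24| = √(3.7² + 24²) = 24.28
|j3.7 + 2.1| = √(3.7² + 2.1²) = 4.254
|G(j3.7)| = 2.5 × 24.28 / 4.254 = 14.27
20 log₁₀(14.27) = 23.09 dB
∠(j3.7 + 24) = arctan(3.7/24) = 8.76°
∠(j3.7 + 2.1) = arctan(3.7/2.1) = 60.42°
∠G(j3.7) = 8.76° − 60.42° = -51.66°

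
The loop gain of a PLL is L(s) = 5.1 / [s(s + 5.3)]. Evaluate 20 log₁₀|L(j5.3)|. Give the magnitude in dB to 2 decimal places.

-17.83 dB

|j5.3 + 5.3| = √(5.3² + 5.3²) = 7.495
|j5.3| = 5.3
|L(j5.3)| = 5.1 / (7.495 × 5.3) = 0.12838
20 log₁₀(0.12838) = -17.830 dB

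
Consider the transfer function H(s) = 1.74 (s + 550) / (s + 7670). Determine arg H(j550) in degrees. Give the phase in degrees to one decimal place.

40.9°

∠(j550 + 550) = arctan(550/550) = 45.00°
∠(j550 + 7670) = arctan(550/7670) = 4.10°
∠H(j550) = 45.00° − 4.10° = 40.90°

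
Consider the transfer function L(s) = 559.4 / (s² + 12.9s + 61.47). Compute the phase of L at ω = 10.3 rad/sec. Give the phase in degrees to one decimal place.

-108.6°

∠[(j10.3)² + 12.9(j10.3) + 61.47] = ∠[-44.62 + j132.87] = 108.56°
∠L(j10.3) = −108.56° = -108.56°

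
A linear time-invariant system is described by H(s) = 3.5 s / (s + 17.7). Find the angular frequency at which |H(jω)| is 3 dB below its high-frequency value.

For a single-pole high-pass, the −3 dB point is at the pole: ω = 17.7 rad/s.

17.7 rad/s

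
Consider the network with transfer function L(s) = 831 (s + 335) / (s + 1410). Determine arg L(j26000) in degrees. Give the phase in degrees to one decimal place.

2.4°

∠(j26000 + 335) = arctan(26000/335) = 89.26°
∠(j26000 + 1410) = arctan(26000/1410) = 86.90°
∠L(j26000) = 89.26° − 86.90° = 2.37°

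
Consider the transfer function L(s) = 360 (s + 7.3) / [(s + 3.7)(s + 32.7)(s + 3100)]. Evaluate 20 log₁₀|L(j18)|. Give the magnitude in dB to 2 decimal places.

|j18 + 7.3| = √(18² + 7.3²) = 19.42
|j18 + 3.7| = √(18² + 3.7²) = 18.38
|j18 + 32.7| = √(18² + 32.7²) = 37.33
|j18 + 3100| = √(18² + 3100²) = 3100
|L(j18)| = 360 × 19.42 / (18.38 × 37.33 × 3100) = 0.0032885
20 log₁₀(0.0032885) = -49.660 dB

-49.66 dB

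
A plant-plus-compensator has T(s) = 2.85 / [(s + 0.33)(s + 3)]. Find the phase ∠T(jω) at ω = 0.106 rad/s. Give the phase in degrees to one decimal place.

-19.8°

∠(j0.106 + 0.33) = arctan(0.106/0.33) = 17.81°
∠(j0.106 + 3) = arctan(0.106/3) = 2.02°
∠T(j0.106) = − (17.81° + 2.02°) = -19.83°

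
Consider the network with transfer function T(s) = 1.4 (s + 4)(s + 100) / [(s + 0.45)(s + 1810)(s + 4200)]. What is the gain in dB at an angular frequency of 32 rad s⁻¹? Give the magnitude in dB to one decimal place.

|j32 + 4| = √(32² + 4²) = 32.25
|j32 + 100| = √(32² + 100²) = 105
|j32 + 0.45| = √(32² + 0.45²) = 32
|j32 + 1810| = √(32² + 1810²) = 1810
|j32 + 4200| = √(32² + 4200²) = 4200
|T(j32)| = 1.4 × 32.25 × 105 / (32 × 1810 × 4200) = 1.9481e-05
20 log₁₀(1.9481e-05) = -94.21 dB

-94.2 dB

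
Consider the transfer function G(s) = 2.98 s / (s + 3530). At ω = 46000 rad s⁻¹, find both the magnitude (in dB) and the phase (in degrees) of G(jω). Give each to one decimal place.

|j46000| = 4.6e+04
|j46000 + 3530| = √(46000² + 3530²) = 4.614e+04
|G(j46000)| = 2.98 × 4.6e+04 / 4.614e+04 = 2.9713
20 log₁₀(2.9713) = 9.46 dB
∠(j46000) = 90.00°
∠(j46000 + 3530) = arctan(46000/3530) = 85.61°
∠G(j46000) = 90.00° − 85.61° = 4.39°

|G| = 9.5 dB, ∠G = 4.4°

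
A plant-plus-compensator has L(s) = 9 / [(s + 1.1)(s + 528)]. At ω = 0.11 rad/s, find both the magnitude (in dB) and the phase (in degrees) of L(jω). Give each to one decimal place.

|L| = -36.2 dB, ∠L = -5.7°

|j0.11 + 1.1| = √(0.11² + 1.1²) = 1.105
|j0.11 + 528| = √(0.11² + 528²) = 528
|L(j0.11)| = 9 / (1.105 × 528) = 0.015419
20 log₁₀(0.015419) = -36.24 dB
∠(j0.11 + 1.1) = arctan(0.11/1.1) = 5.71°
∠(j0.11 + 528) = arctan(0.11/528) = 0.01°
∠L(j0.11) = − (5.71° + 0.01°) = -5.72°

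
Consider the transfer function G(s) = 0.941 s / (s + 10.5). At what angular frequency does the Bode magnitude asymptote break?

10.5 rad/s

The single real pole at s = −10.5 gives a corner at ω = 10.5 rad/s.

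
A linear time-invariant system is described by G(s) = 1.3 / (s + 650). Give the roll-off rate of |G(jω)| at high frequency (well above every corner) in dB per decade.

-20 dB/decade

With 0 zeros and 1 pole, the high-frequency asymptotic slope is 20 × (0 − 1) = -20 dB/decade.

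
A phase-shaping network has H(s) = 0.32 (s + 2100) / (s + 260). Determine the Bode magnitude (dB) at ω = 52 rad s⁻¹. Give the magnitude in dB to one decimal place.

|j52 + 2100| = √(52² + 2100²) = 2101
|j52 + 260| = √(52² + 260²) = 265.1
|H(j52)| = 0.32 × 2101 / 265.1 = 2.5352
20 log₁₀(2.5352) = 8.08 dB

8.1 dB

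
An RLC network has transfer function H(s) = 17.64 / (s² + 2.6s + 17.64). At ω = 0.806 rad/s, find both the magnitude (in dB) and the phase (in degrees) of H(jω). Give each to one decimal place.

|H| = 0.3 dB, ∠H = -7.0 deg

|(j0.806)² + 2.6(j0.806) + 17.64| = |16.99 + j2.0956| = 17.12
|H(j0.806)| = 17.64 / 17.12 = 1.0304
20 log₁₀(1.0304) = 0.26 dB
∠[(j0.806)² + 2.6(j0.806) + 17.64] = ∠[16.99 + j2.0956] = 7.03°
∠H(j0.806) = −7.03° = -7.03°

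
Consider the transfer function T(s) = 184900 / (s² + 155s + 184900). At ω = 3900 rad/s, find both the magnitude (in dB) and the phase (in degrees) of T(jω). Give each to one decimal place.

|(j3900)² + 155(j3900) + 184900| = |-1.5025e+07 + j6.045e+05| = 1.504e+07
|T(j3900)| = 184900 / 1.504e+07 = 0.012296
20 log₁₀(0.012296) = -38.20 dB
∠[(j3900)² + 155(j3900) + 184900] = ∠[-1.5025e+07 + j6.045e+05] = 177.70°
∠T(j3900) = −177.70° = -177.70°

|T| = -38.2 dB, ∠T = -177.7°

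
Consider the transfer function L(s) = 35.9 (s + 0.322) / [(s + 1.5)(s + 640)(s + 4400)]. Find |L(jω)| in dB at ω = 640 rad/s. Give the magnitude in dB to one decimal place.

|j640 + 0.322| = √(640² + 0.322²) = 640
|j640 + 1.5| = √(640² + 1.5²) = 640
|j640 + 640| = √(640² + 640²) = 905.1
|j640 + 4400| = √(640² + 4400²) = 4446
|L(j640)| = 35.9 × 640 / (640 × 905.1 × 4446) = 8.9207e-06
20 log₁₀(8.9207e-06) = -100.99 dB

-101.0 dB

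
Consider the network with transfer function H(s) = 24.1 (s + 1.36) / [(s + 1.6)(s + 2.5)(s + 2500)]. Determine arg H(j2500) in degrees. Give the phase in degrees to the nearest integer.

-135°

∠(j2500 + 1.36) = arctan(2500/1.36) = 89.97°
∠(j2500 + 1.6) = arctan(2500/1.6) = 89.96°
∠(j2500 + 2.5) = arctan(2500/2.5) = 89.94°
∠(j2500 + 2500) = arctan(2500/2500) = 45.00°
∠H(j2500) = 89.97° − (89.96° + 89.94° + 45.00°) = -134.94°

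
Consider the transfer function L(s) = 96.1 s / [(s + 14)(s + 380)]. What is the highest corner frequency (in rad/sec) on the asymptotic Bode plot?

380 rad/sec

Break frequencies occur at each pole and zero magnitude: 14 rad/sec, 380 rad/sec.
The highest is 380 rad/sec.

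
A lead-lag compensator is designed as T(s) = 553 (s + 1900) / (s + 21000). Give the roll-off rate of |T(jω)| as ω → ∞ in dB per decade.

0 dB/decade

With 1 zero and 1 pole, the high-frequency asymptotic slope is 20 × (1 − 1) = 0 dB/decade.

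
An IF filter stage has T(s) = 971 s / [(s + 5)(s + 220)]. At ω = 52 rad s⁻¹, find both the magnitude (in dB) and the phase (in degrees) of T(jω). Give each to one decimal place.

|T| = 12.6 dB, ∠T = -7.8 deg

|j52| = 52
|j52 + 5| = √(52² + 5²) = 52.24
|j52 + 220| = √(52² + 220²) = 226.1
|T(j52)| = 971 × 52 / (52.24 × 226.1) = 4.2756
20 log₁₀(4.2756) = 12.62 dB
∠(j52) = 90.00°
∠(j52 + 5) = arctan(52/5) = 84.51°
∠(j52 + 220) = arctan(52/220) = 13.30°
∠T(j52) = 90.00° − (84.51° + 13.30°) = -7.81°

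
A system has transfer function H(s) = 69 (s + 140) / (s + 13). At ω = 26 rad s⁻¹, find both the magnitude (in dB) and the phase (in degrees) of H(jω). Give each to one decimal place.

|H| = 50.6 dB, ∠H = -52.9°

|j26 + 140| = √(26² + 140²) = 142.4
|j26 + 13| = √(26² + 13²) = 29.07
|H(j26)| = 69 × 142.4 / 29.07 = 338
20 log₁₀(338) = 50.58 dB
∠(j26 + 140) = arctan(26/140) = 10.52°
∠(j26 + 13) = arctan(26/13) = 63.43°
∠H(j26) = 10.52° − 63.43° = -52.91°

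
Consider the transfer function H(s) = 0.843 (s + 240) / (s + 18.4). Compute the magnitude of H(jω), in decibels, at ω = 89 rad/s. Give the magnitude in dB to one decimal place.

|j89 + 240| = √(89² + 240²) = 256
|j89 + 18.4| = √(89² + 18.4²) = 90.88
|H(j89)| = 0.843 × 256 / 90.88 = 2.3743
20 log₁₀(2.3743) = 7.51 dB

7.5 dB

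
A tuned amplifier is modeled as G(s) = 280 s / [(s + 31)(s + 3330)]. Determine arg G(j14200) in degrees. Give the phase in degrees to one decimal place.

∠(j14200) = 90.00°
∠(j14200 + 31) = arctan(14200/31) = 89.87°
∠(j14200 + 3330) = arctan(14200/3330) = 76.80°
∠G(j14200) = 90.00° − (89.87° + 76.80°) = -76.68°

-76.7°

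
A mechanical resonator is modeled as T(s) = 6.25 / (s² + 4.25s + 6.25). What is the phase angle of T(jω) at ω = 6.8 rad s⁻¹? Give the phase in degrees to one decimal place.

∠[(j6.8)² + 4.25(j6.8) + 6.25] = ∠[-39.99 + j28.9] = 144.15°
∠T(j6.8) = −144.15° = -144.15°

-144.1 deg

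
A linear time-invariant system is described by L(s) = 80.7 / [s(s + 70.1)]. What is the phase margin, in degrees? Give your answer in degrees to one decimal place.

Gain crossover: |L(jω)| = 1 at ω ≈ 1.15 rad s⁻¹.
∠L(j1.15) = −90° − arctan(1.15/70.1) ≈ -90.94°
PM = 180° + (-90.94°) = 89.06°

89.1 deg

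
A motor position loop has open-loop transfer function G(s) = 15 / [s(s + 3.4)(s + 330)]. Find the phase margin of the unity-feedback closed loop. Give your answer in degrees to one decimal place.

Gain crossover: |G(jω)| = 1 at ω ≈ 0.0134 rad/sec.
∠G(j0.0134) = −90° − arctan(0.0134/3.4) − arctan(0.0134/330) ≈ -90.23°
PM = 180° + (-90.23°) = 89.77°

89.8°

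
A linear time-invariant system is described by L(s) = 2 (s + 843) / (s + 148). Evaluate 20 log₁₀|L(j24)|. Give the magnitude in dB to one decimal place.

|j24 + 843| = √(24² + 843²) = 843.3
|j24 + 148| = √(24² + 148²) = 149.9
|L(j24)| = 2 × 843.3 / 149.9 = 11.25
20 log₁₀(11.25) = 21.02 dB

21.0 dB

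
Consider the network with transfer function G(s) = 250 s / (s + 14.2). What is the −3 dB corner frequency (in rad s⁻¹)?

For a single-pole high-pass, the −3 dB point is at the pole: ω = 14.2 rad s⁻¹.

14.2 rad s⁻¹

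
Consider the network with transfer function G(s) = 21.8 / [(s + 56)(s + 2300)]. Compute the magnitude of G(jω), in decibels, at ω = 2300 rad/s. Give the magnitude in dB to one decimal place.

|j2300 + 56| = √(2300² + 56²) = 2301
|j2300 + 2300| = √(2300² + 2300²) = 3253
|G(j2300)| = 21.8 / (2301 × 3253) = 2.9131e-06
20 log₁₀(2.9131e-06) = -110.71 dB

-110.7 dB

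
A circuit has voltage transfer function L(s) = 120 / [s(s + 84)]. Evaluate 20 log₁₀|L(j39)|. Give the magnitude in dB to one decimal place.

|j39 + 84| = √(39² + 84²) = 92.61
|j39| = 39
|L(j39)| = 120 / (92.61 × 39) = 0.033224
20 log₁₀(0.033224) = -29.57 dB

-29.6 dB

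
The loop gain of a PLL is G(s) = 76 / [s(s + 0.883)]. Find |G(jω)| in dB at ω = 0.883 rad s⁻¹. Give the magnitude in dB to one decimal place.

|j0.883 + 0.883| = √(0.883² + 0.883²) = 1.249
|j0.883| = 0.883
|G(j0.883)| = 76 / (1.249 × 0.883) = 68.925
20 log₁₀(68.925) = 36.77 dB

36.8 dB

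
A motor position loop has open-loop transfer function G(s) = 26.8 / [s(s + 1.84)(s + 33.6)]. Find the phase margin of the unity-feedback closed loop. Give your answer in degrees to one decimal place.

Gain crossover: |G(jω)| = 1 at ω ≈ 0.422 rad/s.
∠G(j0.422) = −90° − arctan(0.422/1.84) − arctan(0.422/33.6) ≈ -103.65°
PM = 180° + (-103.65°) = 76.35°

76.3°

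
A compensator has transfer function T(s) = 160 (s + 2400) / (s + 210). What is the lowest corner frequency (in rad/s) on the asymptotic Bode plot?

210 rad/s

Break frequencies occur at each pole and zero magnitude: 210 rad/s, 2400 rad/s.
The lowest is 210 rad/s.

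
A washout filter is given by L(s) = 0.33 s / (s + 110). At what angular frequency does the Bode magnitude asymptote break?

The single real pole at s = −110 gives a corner at ω = 110 rad/sec.

110 rad/sec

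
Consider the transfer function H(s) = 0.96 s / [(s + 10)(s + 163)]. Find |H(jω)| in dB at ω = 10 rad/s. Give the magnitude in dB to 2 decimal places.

|j10| = 10
|j10 + 10| = √(10² + 10²) = 14.14
|j10 + 163| = √(10² + 163²) = 163.3
|H(j10)| = 0.96 × 10 / (14.14 × 163.3) = 0.0041567
20 log₁₀(0.0041567) = -47.625 dB

-47.62 dB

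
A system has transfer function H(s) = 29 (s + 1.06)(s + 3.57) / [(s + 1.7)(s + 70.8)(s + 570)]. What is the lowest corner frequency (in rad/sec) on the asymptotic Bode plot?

1.06 rad/sec

Break frequencies occur at each pole and zero magnitude: 1.06 rad/sec, 1.7 rad/sec, 3.57 rad/sec, 70.8 rad/sec, 570 rad/sec.
The lowest is 1.06 rad/sec.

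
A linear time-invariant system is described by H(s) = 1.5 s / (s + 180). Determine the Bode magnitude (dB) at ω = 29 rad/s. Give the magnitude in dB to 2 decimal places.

|j29| = 29
|j29 + 180| = √(29² + 180²) = 182.3
|H(j29)| = 1.5 × 29 / 182.3 = 0.23859
20 log₁₀(0.23859) = -12.447 dB

-12.45 dB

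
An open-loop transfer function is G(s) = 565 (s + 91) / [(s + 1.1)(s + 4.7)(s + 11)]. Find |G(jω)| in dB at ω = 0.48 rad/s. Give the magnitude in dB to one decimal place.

|j0.48 + 91| = √(0.48² + 91²) = 91
|j0.48 + 1.1| = √(0.48² + 1.1²) = 1.2
|j0.48 + 4.7| = √(0.48² + 4.7²) = 4.724
|j0.48 + 11| = √(0.48² + 11²) = 11.01
|G(j0.48)| = 565 × 91 / (1.2 × 4.724 × 11.01) = 823.56
20 log₁₀(823.56) = 58.31 dB

58.3 dB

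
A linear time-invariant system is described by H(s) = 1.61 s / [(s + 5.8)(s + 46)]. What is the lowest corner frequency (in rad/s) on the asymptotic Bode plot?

5.8 rad/s

Break frequencies occur at each pole and zero magnitude: 5.8 rad/s, 46 rad/s.
The lowest is 5.8 rad/s.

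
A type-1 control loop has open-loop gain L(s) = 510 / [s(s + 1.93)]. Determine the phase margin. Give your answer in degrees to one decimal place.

Gain crossover: |L(jω)| = 1 at ω ≈ 22.5 rad/s.
∠L(j22.5) = −90° − arctan(22.5/1.93) ≈ -175.11°
PM = 180° + (-175.11°) = 4.89°

4.9°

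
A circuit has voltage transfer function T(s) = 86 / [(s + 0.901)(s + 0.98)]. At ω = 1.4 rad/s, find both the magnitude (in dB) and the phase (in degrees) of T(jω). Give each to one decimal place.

|T| = 29.6 dB, ∠T = -112.2°

|j1.4 + 0.901| = √(1.4² + 0.901²) = 1.665
|j1.4 + 0.98| = √(1.4² + 0.98²) = 1.709
|T(j1.4)| = 86 / (1.665 × 1.709) = 30.227
20 log₁₀(30.227) = 29.61 dB
∠(j1.4 + 0.901) = arctan(1.4/0.901) = 57.24°
∠(j1.4 + 0.98) = arctan(1.4/0.98) = 55.01°
∠T(j1.4) = − (57.24° + 55.01°) = -112.24°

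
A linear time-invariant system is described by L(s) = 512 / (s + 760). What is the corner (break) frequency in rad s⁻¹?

760 rad s⁻¹

The single real pole at s = −760 gives a corner at ω = 760 rad s⁻¹.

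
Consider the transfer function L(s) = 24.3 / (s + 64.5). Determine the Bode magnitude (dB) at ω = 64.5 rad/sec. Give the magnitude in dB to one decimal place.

|j64.5 + 64.5| = √(64.5² + 64.5²) = 91.22
|L(j64.5)| = 24.3 / 91.22 = 0.2664
20 log₁₀(0.2664) = -11.49 dB

-11.5 dB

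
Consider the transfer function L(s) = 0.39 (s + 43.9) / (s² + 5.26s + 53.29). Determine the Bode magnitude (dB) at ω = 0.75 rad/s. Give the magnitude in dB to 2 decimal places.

|j0.75 + 43.9| = √(0.75² + 43.9²) = 43.91
|(j0.75)² + 5.26(j0.75) + 53.29| = |52.727 + j3.945| = 52.87
|L(j0.75)| = 0.39 × 43.91 / 52.87 = 0.32385
20 log₁₀(0.32385) = -9.793 dB

-9.79 dB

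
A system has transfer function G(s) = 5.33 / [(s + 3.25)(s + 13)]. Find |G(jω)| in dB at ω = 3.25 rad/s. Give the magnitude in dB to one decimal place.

|j3.25 + 3.25| = √(3.25² + 3.25²) = 4.596
|j3.25 + 13| = √(3.25² + 13²) = 13.4
|G(j3.25)| = 5.33 / (4.596 × 13.4) = 0.086541
20 log₁₀(0.086541) = -21.26 dB

-21.3 dB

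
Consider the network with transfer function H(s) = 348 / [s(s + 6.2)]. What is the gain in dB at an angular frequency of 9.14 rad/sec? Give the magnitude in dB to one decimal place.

|j9.14 + 6.2| = √(9.14² + 6.2²) = 11.04
|j9.14| = 9.14
|H(j9.14)| = 348 / (11.04 × 9.14) = 3.4474
20 log₁₀(3.4474) = 10.75 dB

10.7 dB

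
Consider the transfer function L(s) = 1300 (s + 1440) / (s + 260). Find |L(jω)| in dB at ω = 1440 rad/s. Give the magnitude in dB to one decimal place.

|j1440 + 1440| = √(1440² + 1440²) = 2036
|j1440 + 260| = √(1440² + 260²) = 1463
|L(j1440)| = 1300 × 2036 / 1463 = 1809.2
20 log₁₀(1809.2) = 65.15 dB

65.1 dB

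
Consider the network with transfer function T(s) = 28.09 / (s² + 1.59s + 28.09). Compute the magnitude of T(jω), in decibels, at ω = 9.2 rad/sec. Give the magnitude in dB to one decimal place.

|(j9.2)² + 1.59(j9.2) + 28.09| = |-56.55 + j14.628| = 58.41
|T(j9.2)| = 28.09 / 58.41 = 0.4809
20 log₁₀(0.4809) = -6.36 dB

-6.4 dB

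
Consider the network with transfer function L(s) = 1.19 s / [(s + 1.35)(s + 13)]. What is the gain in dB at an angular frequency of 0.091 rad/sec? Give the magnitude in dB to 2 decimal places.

-44.21 dB

|j0.091| = 0.091
|j0.091 + 1.35| = √(0.091² + 1.35²) = 1.353
|j0.091 + 13| = √(0.091² + 13²) = 13
|L(j0.091)| = 1.19 × 0.091 / (1.353 × 13) = 0.0061562
20 log₁₀(0.0061562) = -44.214 dB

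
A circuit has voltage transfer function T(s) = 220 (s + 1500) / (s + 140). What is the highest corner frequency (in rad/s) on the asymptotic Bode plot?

1500 rad/s

Break frequencies occur at each pole and zero magnitude: 140 rad/s, 1500 rad/s.
The highest is 1500 rad/s.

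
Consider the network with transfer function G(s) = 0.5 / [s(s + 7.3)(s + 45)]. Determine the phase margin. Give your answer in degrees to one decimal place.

Gain crossover: |G(jω)| = 1 at ω ≈ 0.00152 rad/s.
∠G(j0.00152) = −90° − arctan(0.00152/7.3) − arctan(0.00152/45) ≈ -90.01°
PM = 180° + (-90.01°) = 89.99°

90.0°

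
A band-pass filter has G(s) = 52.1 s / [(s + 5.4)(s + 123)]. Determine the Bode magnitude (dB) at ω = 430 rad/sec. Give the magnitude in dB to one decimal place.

|j430| = 430
|j430 + 5.4| = √(430² + 5.4²) = 430
|j430 + 123| = √(430² + 123²) = 447.2
|G(j430)| = 52.1 × 430 / (430 × 447.2) = 0.11648
20 log₁₀(0.11648) = -18.67 dB

-18.7 dB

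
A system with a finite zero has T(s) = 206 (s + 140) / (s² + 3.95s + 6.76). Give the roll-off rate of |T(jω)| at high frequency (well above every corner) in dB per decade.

-20 dB/decade

With 1 zero and 2 poles, the high-frequency asymptotic slope is 20 × (1 − 2) = -20 dB/decade.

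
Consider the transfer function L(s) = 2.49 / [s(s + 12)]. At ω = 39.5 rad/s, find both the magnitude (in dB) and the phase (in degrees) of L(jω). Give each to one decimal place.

|L| = -56.3 dB, ∠L = -163.1°

|j39.5 + 12| = √(39.5² + 12²) = 41.28
|j39.5| = 39.5
|L(j39.5)| = 2.49 / (41.28 × 39.5) = 0.001527
20 log₁₀(0.001527) = -56.32 dB
∠(j39.5 + 12) = arctan(39.5/12) = 73.10°
∠(j39.5) = 90.00°
∠L(j39.5) = − (73.10° + 90.00°) = -163.10°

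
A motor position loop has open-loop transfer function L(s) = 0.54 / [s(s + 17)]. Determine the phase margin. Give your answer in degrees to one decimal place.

89.9°

Gain crossover: |L(jω)| = 1 at ω ≈ 0.0318 rad/sec.
∠L(j0.0318) = −90° − arctan(0.0318/17) ≈ -90.11°
PM = 180° + (-90.11°) = 89.89°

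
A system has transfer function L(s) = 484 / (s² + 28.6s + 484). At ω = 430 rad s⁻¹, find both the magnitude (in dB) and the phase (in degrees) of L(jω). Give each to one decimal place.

|L| = -51.6 dB, ∠L = -176.2°

|(j430)² + 28.6(j430) + 484| = |-1.8442e+05 + j12298| = 1.848e+05
|L(j430)| = 484 / 1.848e+05 = 0.0026187
20 log₁₀(0.0026187) = -51.64 dB
∠[(j430)² + 28.6(j430) + 484] = ∠[-1.8442e+05 + j12298] = 176.18°
∠L(j430) = −176.18° = -176.18°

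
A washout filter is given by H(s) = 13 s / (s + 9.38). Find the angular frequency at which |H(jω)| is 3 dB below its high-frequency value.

For a single-pole high-pass, the −3 dB point is at the pole: ω = 9.38 rad s⁻¹.

9.38 rad s⁻¹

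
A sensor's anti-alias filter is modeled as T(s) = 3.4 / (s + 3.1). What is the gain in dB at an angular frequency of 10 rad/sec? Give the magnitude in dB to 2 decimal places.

-9.77 dB

|j10 + 3.1| = √(10² + 3.1²) = 10.47
|T(j10)| = 3.4 / 10.47 = 0.32475
20 log₁₀(0.32475) = -9.769 dB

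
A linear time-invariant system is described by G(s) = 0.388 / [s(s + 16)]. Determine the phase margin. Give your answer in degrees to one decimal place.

Gain crossover: |G(jω)| = 1 at ω ≈ 0.0242 rad/s.
∠G(j0.0242) = −90° − arctan(0.0242/16) ≈ -90.09°
PM = 180° + (-90.09°) = 89.91°

89.9°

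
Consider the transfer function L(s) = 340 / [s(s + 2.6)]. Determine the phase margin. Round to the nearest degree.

Gain crossover: |L(jω)| = 1 at ω ≈ 18.3 rad/s.
∠L(j18.3) = −90° − arctan(18.3/2.6) ≈ -171.93°
PM = 180° + (-171.93°) = 8.07°

8 deg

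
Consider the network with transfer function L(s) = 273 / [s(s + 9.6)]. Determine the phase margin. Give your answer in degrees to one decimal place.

32.3 deg

Gain crossover: |L(jω)| = 1 at ω ≈ 15.2 rad s⁻¹.
∠L(j15.2) = −90° − arctan(15.2/9.6) ≈ -147.71°
PM = 180° + (-147.71°) = 32.29°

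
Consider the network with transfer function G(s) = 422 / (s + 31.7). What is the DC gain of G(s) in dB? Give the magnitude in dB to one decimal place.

22.5 dB

G(0) = 422 / 31.7 = 13.312
20 log₁₀(13.312) = 22.49 dB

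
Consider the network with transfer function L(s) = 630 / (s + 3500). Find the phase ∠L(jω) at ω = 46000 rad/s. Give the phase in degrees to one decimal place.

-85.6 deg

∠(j46000 + 3500) = arctan(46000/3500) = 85.65°
∠L(j46000) = −85.65° = -85.65°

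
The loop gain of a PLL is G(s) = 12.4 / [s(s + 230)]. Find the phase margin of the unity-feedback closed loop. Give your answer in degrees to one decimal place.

90.0°

Gain crossover: |G(jω)| = 1 at ω ≈ 0.0539 rad/s.
∠G(j0.0539) = −90° − arctan(0.0539/230) ≈ -90.01°
PM = 180° + (-90.01°) = 89.99°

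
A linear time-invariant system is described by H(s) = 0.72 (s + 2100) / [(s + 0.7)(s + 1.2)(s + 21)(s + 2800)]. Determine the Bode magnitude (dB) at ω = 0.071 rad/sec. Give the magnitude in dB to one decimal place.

|j0.071 + 2100| = √(0.071² + 2100²) = 2100
|j0.071 + 0.7| = √(0.071² + 0.7²) = 0.7036
|j0.071 + 1.2| = √(0.071² + 1.2²) = 1.202
|j0.071 + 21| = √(0.071² + 21²) = 21
|j0.071 + 2800| = √(0.071² + 2800²) = 2800
|H(j0.071)| = 0.72 × 2100 / (0.7036 × 1.202 × 21 × 2800) = 0.030403
20 log₁₀(0.030403) = -30.34 dB

-30.3 dB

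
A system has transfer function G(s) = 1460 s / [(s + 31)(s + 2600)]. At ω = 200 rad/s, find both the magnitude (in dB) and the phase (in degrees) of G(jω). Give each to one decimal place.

|G| = -5.1 dB, ∠G = 4.4°

|j200| = 200
|j200 + 31| = √(200² + 31²) = 202.4
|j200 + 2600| = √(200² + 2600²) = 2608
|G(j200)| = 1460 × 200 / (202.4 × 2608) = 0.55328
20 log₁₀(0.55328) = -5.14 dB
∠(j200) = 90.00°
∠(j200 + 31) = arctan(200/31) = 81.19°
∠(j200 + 2600) = arctan(200/2600) = 4.40°
∠G(j200) = 90.00° − (81.19° + 4.40°) = 4.41°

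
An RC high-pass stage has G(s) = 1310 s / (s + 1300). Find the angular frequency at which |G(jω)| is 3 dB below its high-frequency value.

For a single-pole high-pass, the −3 dB point is at the pole: ω = 1300 rad/s.

1300 rad/s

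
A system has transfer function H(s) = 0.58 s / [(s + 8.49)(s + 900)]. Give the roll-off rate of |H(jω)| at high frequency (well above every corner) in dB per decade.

-20 dB/decade

With 1 zero and 2 poles, the high-frequency asymptotic slope is 20 × (1 − 2) = -20 dB/decade.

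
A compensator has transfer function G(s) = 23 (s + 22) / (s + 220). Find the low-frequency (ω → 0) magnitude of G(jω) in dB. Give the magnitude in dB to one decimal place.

G(0) = 23 × 22 / 220 = 2.3
20 log₁₀(2.3) = 7.23 dB

7.2 dB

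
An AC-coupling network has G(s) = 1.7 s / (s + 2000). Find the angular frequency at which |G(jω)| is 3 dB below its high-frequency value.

2000 rad s⁻¹

For a single-pole high-pass, the −3 dB point is at the pole: ω = 2000 rad s⁻¹.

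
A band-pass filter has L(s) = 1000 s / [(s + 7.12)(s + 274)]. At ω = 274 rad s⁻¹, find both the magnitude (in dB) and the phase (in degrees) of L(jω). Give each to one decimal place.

|j274| = 274
|j274 + 7.12| = √(274² + 7.12²) = 274.1
|j274 + 274| = √(274² + 274²) = 387.5
|L(j274)| = 1000 × 274 / (274.1 × 387.5) = 2.5798
20 log₁₀(2.5798) = 8.23 dB
∠(j274) = 90.00°
∠(j274 + 7.12) = arctan(274/7.12) = 88.51°
∠(j274 + 274) = arctan(274/274) = 45.00°
∠L(j274) = 90.00° − (88.51° + 45.00°) = -43.51°

|L| = 8.2 dB, ∠L = -43.5 deg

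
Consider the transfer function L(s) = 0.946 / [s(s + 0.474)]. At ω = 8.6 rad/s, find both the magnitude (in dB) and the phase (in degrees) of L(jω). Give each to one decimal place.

|j8.6 + 0.474| = √(8.6² + 0.474²) = 8.613
|j8.6| = 8.6
|L(j8.6)| = 0.946 / (8.613 × 8.6) = 0.012771
20 log₁₀(0.012771) = -37.88 dB
∠(j8.6 + 0.474) = arctan(8.6/0.474) = 86.85°
∠(j8.6) = 90.00°
∠L(j8.6) = − (86.85° + 90.00°) = -176.85°

|L| = -37.9 dB, ∠L = -176.8°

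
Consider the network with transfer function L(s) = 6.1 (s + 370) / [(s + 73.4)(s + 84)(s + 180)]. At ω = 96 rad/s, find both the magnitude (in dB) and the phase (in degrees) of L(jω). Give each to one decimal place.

|j96 + 370| = √(96² + 370²) = 382.3
|j96 + 73.4| = √(96² + 73.4²) = 120.8
|j96 + 84| = √(96² + 84²) = 127.6
|j96 + 180| = √(96² + 180²) = 204
|L(j96)| = 6.1 × 382.3 / (120.8 × 127.6 × 204) = 0.00074148
20 log₁₀(0.00074148) = -62.60 dB
∠(j96 + 370) = arctan(96/370) = 14.55°
∠(j96 + 73.4) = arctan(96/73.4) = 52.60°
∠(j96 + 84) = arctan(96/84) = 48.81°
∠(j96 + 180) = arctan(96/180) = 28.07°
∠L(j96) = 14.55° − (52.60° + 48.81° + 28.07°) = -114.94°

|L| = -62.6 dB, ∠L = -114.9°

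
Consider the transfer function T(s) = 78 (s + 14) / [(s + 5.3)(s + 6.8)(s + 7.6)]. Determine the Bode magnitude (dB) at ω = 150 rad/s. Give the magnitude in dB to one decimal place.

|j150 + 14| = √(150² + 14²) = 150.7
|j150 + 5.3| = √(150² + 5.3²) = 150.1
|j150 + 6.8| = √(150² + 6.8²) = 150.2
|j150 + 7.6| = √(150² + 7.6²) = 150.2
|T(j150)| = 78 × 150.7 / (150.1 × 150.2 × 150.2) = 0.0034715
20 log₁₀(0.0034715) = -49.19 dB

-49.2 dB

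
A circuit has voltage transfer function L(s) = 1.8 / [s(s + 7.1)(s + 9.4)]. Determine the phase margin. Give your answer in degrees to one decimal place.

Gain crossover: |L(jω)| = 1 at ω ≈ 0.027 rad/s.
∠L(j0.027) = −90° − arctan(0.027/7.1) − arctan(0.027/9.4) ≈ -90.38°
PM = 180° + (-90.38°) = 89.62°

89.6 deg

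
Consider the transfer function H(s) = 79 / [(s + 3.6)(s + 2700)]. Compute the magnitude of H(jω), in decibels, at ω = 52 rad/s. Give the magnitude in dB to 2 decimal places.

-65.02 dB

|j52 + 3.6| = √(52² + 3.6²) = 52.12
|j52 + 2700| = √(52² + 2700²) = 2701
|H(j52)| = 79 / (52.12 × 2701) = 0.00056123
20 log₁₀(0.00056123) = -65.017 dB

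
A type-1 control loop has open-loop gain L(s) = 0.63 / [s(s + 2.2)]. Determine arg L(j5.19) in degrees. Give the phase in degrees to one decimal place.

-157.0°

∠(j5.19 + 2.2) = arctan(5.19/2.2) = 67.03°
∠(j5.19) = 90.00°
∠L(j5.19) = − (67.03° + 90.00°) = -157.03°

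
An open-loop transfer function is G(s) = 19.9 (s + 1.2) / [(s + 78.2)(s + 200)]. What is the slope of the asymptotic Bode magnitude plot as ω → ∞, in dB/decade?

With 1 zero and 2 poles, the high-frequency asymptotic slope is 20 × (1 − 2) = -20 dB/decade.

-20 dB/decade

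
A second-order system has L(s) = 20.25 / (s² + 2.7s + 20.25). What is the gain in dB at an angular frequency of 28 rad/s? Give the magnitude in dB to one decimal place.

-31.6 dB

|(j28)² + 2.7(j28) + 20.25| = |-763.75 + j75.6| = 767.5
|L(j28)| = 20.25 / 767.5 = 0.026385
20 log₁₀(0.026385) = -31.57 dB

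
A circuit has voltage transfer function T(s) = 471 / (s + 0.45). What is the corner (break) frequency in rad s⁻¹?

0.45 rad s⁻¹

The single real pole at s = −0.45 gives a corner at ω = 0.45 rad s⁻¹.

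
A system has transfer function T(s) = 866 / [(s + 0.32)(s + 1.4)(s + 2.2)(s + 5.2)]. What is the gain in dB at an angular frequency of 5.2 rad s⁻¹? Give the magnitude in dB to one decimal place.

|j5.2 + 0.32| = √(5.2² + 0.32²) = 5.21
|j5.2 + 1.4| = √(5.2² + 1.4²) = 5.385
|j5.2 + 2.2| = √(5.2² + 2.2²) = 5.646
|j5.2 + 5.2| = √(5.2² + 5.2²) = 7.354
|T(j5.2)| = 866 / (5.21 × 5.385 × 5.646 × 7.354) = 0.74339
20 log₁₀(0.74339) = -2.58 dB

-2.6 dB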